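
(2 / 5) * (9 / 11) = 18 / 55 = 0.33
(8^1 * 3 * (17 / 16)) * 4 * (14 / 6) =238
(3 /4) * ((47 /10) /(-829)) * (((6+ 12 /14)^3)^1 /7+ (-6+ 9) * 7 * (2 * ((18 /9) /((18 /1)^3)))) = -2526932393 /12897979920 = -0.20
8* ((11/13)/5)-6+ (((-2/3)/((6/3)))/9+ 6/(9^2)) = -8089/1755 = -4.61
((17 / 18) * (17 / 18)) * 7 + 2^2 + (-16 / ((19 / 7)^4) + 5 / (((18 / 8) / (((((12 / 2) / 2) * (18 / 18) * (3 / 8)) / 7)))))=3046180315 / 295568028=10.31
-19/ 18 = -1.06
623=623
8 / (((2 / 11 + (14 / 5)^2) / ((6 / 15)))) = 440 / 1103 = 0.40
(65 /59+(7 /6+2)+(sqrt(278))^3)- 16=-4153 /354+278 * sqrt(278)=4623.45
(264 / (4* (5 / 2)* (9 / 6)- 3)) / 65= 22 / 65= 0.34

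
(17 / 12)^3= 4913 / 1728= 2.84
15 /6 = 5 /2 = 2.50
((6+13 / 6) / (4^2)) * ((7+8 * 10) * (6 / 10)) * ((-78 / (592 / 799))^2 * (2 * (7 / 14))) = 4139406767223 / 14018560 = 295280.45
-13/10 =-1.30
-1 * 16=-16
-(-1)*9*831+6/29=216897/29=7479.21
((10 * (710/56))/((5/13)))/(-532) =-4615/7448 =-0.62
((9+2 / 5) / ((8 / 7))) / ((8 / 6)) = 987 / 160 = 6.17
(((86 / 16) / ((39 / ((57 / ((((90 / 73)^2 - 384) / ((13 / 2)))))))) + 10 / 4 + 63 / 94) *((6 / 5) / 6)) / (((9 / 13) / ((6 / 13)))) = 4654526353 / 11495651040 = 0.40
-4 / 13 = -0.31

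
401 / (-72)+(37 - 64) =-2345 / 72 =-32.57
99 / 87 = 33 / 29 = 1.14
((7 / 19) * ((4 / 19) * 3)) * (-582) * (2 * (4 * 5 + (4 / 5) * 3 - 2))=-9973152 / 1805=-5525.29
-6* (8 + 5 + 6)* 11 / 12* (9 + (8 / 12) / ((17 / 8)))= -99275 / 102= -973.28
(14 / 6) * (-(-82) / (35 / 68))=5576 / 15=371.73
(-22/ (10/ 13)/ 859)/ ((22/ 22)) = -143/ 4295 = -0.03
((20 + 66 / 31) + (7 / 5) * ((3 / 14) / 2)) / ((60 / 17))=234821 / 37200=6.31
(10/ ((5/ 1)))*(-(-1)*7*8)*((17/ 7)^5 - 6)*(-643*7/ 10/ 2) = -678501316/ 343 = -1978137.95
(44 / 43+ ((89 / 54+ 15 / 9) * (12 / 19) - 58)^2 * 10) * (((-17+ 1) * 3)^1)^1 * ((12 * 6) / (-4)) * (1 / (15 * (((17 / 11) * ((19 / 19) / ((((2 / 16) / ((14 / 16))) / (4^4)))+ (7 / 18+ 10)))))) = 27667576361216 / 42807078565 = 646.33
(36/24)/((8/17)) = 51/16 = 3.19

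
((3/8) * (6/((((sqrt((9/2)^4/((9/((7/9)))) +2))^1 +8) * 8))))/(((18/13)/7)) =182/425- 91 * sqrt(599)/6800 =0.10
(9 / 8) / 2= 9 / 16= 0.56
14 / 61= 0.23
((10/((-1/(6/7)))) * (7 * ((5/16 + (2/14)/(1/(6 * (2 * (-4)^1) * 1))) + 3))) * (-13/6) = -25805/56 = -460.80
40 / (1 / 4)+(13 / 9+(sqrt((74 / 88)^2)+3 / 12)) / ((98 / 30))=259975 / 1617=160.78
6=6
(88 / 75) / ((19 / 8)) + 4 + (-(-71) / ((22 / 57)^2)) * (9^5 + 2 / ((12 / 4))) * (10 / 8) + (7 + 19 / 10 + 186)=97053866244389 / 2758800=35179739.83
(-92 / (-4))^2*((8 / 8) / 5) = 529 / 5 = 105.80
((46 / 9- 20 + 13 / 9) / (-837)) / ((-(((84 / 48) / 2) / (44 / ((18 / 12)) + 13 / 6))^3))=-749.42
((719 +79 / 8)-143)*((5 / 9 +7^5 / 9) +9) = 8797499 / 8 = 1099687.38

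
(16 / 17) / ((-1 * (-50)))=8 / 425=0.02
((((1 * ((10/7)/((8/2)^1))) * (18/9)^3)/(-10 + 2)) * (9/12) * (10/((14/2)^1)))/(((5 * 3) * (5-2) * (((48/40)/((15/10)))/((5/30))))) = -25/14112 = -0.00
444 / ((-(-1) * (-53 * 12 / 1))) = -37 / 53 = -0.70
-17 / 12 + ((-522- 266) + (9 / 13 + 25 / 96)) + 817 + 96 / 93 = 29.57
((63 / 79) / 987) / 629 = 3 / 2335477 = 0.00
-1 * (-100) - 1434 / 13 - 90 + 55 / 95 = -24633 / 247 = -99.73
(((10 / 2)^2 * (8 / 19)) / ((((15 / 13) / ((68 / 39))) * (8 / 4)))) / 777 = 1360 / 132867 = 0.01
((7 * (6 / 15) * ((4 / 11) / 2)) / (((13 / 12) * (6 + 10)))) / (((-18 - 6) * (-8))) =7 / 45760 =0.00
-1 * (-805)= 805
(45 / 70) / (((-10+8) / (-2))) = 9 / 14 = 0.64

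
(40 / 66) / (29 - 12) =20 / 561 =0.04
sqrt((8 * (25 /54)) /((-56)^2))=5 * sqrt(3) /252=0.03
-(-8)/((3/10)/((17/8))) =170/3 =56.67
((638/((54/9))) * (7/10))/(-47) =-2233/1410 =-1.58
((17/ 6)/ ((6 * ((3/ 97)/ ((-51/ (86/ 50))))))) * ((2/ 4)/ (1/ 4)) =-700825/ 774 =-905.46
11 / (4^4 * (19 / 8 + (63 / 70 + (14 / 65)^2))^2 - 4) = 196356875 / 50340522176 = 0.00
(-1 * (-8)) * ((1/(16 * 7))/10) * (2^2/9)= 0.00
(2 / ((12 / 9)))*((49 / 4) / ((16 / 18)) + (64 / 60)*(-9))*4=2007 / 80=25.09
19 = 19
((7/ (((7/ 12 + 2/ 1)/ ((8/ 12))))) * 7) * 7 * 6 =16464/ 31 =531.10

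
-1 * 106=-106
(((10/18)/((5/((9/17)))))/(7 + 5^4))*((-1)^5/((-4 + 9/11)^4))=-14641/16122715000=-0.00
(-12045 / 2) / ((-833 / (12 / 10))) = 7227 / 833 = 8.68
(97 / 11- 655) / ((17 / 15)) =-106620 / 187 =-570.16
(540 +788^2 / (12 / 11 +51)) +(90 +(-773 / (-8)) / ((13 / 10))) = 376166093 / 29796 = 12624.72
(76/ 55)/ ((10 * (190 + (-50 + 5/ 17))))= 646/ 655875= 0.00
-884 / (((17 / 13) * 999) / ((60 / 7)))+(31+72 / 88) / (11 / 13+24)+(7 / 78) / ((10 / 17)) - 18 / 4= -19093401871 / 2153331180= -8.87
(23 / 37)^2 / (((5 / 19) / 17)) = 170867 / 6845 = 24.96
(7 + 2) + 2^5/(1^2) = 41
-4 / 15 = -0.27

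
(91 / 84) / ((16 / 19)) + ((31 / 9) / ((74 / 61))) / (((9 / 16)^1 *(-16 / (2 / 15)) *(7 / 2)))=25667017 / 20139840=1.27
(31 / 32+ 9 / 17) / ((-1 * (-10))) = 163 / 1088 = 0.15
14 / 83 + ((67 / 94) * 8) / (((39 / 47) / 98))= 2180458 / 3237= 673.60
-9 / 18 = -0.50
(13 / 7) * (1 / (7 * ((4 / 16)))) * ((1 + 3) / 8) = 26 / 49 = 0.53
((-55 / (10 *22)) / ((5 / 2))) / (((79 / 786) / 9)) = -3537 / 395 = -8.95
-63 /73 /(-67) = 63 /4891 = 0.01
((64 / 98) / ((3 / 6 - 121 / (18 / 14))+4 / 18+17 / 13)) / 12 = -624 / 1055803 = -0.00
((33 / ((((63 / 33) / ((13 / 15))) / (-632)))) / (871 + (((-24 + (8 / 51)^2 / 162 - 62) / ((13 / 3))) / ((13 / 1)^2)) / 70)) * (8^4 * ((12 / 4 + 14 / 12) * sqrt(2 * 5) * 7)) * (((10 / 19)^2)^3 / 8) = -1239466423852800000000 * sqrt(10) / 359219934799429243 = -10911.25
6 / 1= 6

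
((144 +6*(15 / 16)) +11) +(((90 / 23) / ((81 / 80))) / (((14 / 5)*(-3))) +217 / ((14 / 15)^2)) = 14232845 / 34776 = 409.27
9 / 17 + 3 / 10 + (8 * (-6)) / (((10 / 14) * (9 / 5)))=-18617 / 510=-36.50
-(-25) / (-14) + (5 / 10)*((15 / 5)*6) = 101 / 14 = 7.21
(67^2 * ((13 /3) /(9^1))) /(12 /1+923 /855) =5543915 /33549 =165.25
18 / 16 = 9 / 8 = 1.12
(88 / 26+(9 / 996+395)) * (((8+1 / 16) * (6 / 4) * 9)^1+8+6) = 6759224777 / 138112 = 48940.17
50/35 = 10/7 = 1.43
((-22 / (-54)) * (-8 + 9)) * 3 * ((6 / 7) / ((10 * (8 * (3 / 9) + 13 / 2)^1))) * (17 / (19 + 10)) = 34 / 5075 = 0.01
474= 474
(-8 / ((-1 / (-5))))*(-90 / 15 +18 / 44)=2460 / 11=223.64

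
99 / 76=1.30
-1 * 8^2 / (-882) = 32 / 441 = 0.07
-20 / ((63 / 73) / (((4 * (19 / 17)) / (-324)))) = 0.32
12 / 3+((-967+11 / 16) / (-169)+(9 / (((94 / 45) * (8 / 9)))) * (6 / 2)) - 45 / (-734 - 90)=79566843 / 3272516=24.31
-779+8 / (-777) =-605291 / 777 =-779.01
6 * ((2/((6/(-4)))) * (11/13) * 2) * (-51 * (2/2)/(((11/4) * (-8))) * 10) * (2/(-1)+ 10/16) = 5610/13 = 431.54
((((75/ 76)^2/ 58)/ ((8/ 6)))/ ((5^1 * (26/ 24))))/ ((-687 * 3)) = -1125/ 997318816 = -0.00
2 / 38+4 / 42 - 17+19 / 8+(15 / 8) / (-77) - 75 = -392822 / 4389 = -89.50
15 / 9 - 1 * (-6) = 23 / 3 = 7.67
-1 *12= -12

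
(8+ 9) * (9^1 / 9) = 17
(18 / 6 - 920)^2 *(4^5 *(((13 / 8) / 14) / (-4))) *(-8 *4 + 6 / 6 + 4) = 674633232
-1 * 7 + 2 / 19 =-131 / 19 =-6.89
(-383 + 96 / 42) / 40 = -533 / 56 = -9.52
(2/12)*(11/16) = 11/96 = 0.11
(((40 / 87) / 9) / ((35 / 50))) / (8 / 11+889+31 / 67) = 29480 / 359591967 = 0.00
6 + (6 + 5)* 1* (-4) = -38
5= 5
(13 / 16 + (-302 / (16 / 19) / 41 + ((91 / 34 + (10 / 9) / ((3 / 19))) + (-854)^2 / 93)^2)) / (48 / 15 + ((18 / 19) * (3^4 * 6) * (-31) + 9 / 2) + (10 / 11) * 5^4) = -8556765241988691269795 / 1901077230747584376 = -4501.01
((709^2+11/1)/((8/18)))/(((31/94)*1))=106319358/31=3429656.71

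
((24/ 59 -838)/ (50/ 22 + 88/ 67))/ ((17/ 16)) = -582737056/ 2650929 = -219.82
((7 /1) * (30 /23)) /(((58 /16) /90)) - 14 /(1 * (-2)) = 155869 /667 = 233.69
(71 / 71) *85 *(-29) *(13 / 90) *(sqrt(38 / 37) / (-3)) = 6409 *sqrt(1406) / 1998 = 120.28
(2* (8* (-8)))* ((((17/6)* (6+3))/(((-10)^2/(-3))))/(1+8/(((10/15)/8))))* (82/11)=200736/26675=7.53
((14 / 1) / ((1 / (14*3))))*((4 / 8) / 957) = 98 / 319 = 0.31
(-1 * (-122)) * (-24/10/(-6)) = 244/5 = 48.80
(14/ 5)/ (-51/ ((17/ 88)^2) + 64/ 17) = -119/ 57920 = -0.00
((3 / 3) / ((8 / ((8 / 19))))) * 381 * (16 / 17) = 6096 / 323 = 18.87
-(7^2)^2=-2401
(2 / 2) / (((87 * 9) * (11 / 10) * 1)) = 10 / 8613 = 0.00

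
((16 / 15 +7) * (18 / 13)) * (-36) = -26136 / 65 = -402.09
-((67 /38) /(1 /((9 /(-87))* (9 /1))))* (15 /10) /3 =1809 /2204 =0.82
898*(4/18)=1796/9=199.56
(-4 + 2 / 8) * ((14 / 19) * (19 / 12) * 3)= -105 / 8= -13.12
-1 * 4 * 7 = -28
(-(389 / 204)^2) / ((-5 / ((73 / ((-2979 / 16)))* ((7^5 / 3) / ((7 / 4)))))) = -106089942532 / 116225685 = -912.79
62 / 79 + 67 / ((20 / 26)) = 69429 / 790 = 87.88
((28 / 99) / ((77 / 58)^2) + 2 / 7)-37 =-3065147 / 83853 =-36.55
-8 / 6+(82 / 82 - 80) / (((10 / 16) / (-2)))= 3772 / 15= 251.47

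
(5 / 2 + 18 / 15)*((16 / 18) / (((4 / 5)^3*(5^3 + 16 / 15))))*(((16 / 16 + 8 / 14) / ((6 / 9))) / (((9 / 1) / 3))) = 50875 / 1270752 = 0.04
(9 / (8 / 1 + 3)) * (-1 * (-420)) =3780 / 11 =343.64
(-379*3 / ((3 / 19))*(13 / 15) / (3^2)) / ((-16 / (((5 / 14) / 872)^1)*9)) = 93613 / 47464704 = 0.00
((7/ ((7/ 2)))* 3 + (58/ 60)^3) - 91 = -2270611/ 27000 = -84.10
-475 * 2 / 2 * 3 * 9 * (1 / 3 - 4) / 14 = 47025 / 14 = 3358.93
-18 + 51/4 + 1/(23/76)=-179/92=-1.95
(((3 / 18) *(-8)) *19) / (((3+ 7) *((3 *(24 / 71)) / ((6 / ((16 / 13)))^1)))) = -17537 / 1440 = -12.18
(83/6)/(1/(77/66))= 581/36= 16.14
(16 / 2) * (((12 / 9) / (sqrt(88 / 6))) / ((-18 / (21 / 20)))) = -14 * sqrt(33) / 495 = -0.16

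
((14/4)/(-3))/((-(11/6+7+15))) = 7/143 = 0.05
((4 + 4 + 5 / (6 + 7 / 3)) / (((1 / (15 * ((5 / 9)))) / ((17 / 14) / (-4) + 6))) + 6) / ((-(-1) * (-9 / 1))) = -69593 / 1512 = -46.03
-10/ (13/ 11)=-110/ 13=-8.46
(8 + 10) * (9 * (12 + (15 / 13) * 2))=2317.85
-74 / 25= -2.96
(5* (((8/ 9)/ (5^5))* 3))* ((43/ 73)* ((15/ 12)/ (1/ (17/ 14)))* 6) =1462/ 63875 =0.02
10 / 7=1.43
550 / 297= 50 / 27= 1.85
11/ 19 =0.58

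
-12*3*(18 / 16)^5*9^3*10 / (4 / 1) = -1937102445 / 16384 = -118231.35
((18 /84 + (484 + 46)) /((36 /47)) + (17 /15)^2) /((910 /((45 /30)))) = 8738209 /7644000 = 1.14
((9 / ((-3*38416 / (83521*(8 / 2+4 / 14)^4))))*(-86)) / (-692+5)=-363629553750 / 1320139429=-275.45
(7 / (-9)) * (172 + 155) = -763 / 3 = -254.33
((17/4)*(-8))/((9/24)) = -272/3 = -90.67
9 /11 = 0.82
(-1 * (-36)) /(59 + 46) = 12 /35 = 0.34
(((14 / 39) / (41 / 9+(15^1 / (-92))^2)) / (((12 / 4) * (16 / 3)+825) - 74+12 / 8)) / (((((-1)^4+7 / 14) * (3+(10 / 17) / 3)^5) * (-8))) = -20442056071248 / 802493715336002539967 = -0.00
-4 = -4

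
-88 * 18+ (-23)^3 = -13751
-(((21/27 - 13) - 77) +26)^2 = -323761/81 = -3997.05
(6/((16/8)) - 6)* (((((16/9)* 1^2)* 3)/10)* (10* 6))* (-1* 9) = 864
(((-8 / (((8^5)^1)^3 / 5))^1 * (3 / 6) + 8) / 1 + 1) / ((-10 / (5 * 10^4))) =-49478023249916875 / 1099511627776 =-45000.00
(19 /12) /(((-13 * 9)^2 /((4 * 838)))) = 15922 /41067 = 0.39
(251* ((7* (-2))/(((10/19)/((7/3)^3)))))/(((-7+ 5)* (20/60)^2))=11450369/30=381678.97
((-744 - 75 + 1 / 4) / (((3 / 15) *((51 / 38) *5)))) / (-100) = 2489 / 408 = 6.10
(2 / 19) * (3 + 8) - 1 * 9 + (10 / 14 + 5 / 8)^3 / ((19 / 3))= -24901159 / 3336704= -7.46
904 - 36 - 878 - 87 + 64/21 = -1973/21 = -93.95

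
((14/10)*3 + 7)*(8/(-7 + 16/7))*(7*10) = -43904/33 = -1330.42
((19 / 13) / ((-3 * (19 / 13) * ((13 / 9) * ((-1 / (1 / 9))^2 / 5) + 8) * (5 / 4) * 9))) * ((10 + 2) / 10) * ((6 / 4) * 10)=-8 / 471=-0.02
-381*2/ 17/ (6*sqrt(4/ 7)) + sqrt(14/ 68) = -127*sqrt(7)/ 34 + sqrt(238)/ 34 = -9.43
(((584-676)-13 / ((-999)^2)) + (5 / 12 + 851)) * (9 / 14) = 3031594319 / 6209784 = 488.20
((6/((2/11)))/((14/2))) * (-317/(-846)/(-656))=-3487/1294944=-0.00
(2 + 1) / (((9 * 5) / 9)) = 3 / 5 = 0.60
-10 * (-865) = 8650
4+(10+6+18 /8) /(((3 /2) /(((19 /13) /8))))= 3883 /624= 6.22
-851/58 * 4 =-1702/29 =-58.69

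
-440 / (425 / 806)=-70928 / 85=-834.45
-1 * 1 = -1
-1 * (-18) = 18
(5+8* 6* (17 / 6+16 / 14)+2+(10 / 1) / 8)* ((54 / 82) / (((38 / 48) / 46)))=41544900 / 5453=7618.72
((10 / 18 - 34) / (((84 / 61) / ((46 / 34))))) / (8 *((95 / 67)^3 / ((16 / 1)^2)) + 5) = -145157848216 / 22481569845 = -6.46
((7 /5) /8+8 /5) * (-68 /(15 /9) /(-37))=3621 /1850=1.96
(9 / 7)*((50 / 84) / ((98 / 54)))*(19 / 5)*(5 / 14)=0.57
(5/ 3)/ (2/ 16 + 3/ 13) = 520/ 111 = 4.68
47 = 47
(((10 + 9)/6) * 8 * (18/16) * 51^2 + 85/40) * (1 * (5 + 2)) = 4151315/8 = 518914.38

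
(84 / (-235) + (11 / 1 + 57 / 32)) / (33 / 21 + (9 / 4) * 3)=653989 / 438040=1.49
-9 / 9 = -1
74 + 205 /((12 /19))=4783 /12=398.58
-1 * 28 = -28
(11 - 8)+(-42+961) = 922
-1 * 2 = -2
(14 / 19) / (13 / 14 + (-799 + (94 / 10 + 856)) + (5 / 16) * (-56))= 245 / 16568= 0.01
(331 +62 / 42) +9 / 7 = 333.76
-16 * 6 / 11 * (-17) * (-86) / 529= -140352 / 5819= -24.12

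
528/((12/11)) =484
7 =7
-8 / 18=-4 / 9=-0.44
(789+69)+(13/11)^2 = 103987/121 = 859.40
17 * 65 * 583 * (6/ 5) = 773058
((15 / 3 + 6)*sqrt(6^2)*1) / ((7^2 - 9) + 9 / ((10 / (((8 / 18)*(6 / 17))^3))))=2431935 / 1474028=1.65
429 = 429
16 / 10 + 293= 1473 / 5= 294.60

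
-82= -82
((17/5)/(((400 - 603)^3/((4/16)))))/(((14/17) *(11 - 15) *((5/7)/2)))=289/3346170800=0.00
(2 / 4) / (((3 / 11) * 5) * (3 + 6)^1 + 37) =11 / 1084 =0.01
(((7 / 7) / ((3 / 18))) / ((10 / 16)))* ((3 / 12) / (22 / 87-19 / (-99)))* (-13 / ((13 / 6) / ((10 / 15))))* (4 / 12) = -45936 / 6385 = -7.19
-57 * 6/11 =-342/11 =-31.09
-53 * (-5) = 265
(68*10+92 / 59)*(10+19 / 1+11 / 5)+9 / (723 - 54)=21264.66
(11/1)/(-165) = -1/15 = -0.07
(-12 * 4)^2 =2304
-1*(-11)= 11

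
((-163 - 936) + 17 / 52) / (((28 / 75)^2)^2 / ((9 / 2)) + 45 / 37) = -601950962109375 / 668716758788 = -900.16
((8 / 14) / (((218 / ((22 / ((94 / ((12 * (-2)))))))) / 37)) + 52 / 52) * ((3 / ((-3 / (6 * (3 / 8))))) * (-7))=146925 / 20492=7.17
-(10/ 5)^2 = -4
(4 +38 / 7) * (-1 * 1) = -66 / 7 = -9.43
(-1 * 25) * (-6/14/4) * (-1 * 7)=-75/4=-18.75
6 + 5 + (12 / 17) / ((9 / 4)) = 11.31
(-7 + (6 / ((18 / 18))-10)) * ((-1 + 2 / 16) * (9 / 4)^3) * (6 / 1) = 168399 / 256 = 657.81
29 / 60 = 0.48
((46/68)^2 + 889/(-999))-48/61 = -1.22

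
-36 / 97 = -0.37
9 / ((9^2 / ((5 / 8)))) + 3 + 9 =12.07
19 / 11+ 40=459 / 11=41.73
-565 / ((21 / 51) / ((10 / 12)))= -48025 / 42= -1143.45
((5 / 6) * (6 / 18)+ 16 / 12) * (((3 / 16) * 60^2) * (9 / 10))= 3915 / 4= 978.75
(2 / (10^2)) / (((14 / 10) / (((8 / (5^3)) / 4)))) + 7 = 30626 / 4375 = 7.00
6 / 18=1 / 3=0.33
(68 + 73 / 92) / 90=6329 / 8280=0.76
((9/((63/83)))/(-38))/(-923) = 83/245518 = 0.00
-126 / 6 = -21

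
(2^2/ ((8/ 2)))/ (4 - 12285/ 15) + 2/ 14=808/ 5705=0.14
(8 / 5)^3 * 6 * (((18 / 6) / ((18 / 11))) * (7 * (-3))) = -118272 / 125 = -946.18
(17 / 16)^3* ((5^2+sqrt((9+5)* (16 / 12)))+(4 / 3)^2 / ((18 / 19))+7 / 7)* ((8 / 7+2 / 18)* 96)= 388127* sqrt(42) / 4032+438195383 / 108864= 4649.01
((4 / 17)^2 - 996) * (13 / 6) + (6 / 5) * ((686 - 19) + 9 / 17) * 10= 5074094 / 867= 5852.47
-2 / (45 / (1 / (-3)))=2 / 135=0.01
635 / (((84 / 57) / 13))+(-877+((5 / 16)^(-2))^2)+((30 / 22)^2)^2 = 1238279320253 / 256217500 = 4832.92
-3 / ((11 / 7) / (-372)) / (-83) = -7812 / 913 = -8.56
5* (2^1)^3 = 40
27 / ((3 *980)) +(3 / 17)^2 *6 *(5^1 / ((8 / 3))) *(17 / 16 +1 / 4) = 2125341 / 4531520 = 0.47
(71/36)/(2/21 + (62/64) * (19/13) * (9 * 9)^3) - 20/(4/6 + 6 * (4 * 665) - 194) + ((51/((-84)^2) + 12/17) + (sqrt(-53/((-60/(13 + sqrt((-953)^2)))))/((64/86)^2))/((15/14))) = 147492821110724911/207198129406803920 + 12943 * sqrt(85330)/76800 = 49.94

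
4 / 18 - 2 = -16 / 9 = -1.78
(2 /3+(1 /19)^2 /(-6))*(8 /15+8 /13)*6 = 8288 /1805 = 4.59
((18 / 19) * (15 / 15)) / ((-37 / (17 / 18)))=-17 / 703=-0.02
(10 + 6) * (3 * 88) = 4224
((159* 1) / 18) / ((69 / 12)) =106 / 69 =1.54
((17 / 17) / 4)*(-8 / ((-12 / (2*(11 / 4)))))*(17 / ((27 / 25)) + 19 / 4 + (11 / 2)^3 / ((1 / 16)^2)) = 50623639 / 1296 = 39061.45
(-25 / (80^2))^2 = 1 / 65536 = 0.00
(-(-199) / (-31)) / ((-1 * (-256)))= -199 / 7936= -0.03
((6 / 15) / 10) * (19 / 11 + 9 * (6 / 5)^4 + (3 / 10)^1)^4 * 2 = 6549758340330802589521 / 446807861328125000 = 14659.00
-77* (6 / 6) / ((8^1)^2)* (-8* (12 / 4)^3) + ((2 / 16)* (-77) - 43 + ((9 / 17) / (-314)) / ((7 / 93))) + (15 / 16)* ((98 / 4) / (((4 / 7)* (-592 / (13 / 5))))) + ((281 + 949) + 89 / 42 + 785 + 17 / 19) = 179554303715677 / 80696211456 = 2225.06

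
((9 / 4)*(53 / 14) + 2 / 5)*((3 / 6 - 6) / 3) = -27467 / 1680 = -16.35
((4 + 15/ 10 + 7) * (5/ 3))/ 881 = 125/ 5286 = 0.02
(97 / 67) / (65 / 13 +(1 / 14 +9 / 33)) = 14938 / 55141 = 0.27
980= 980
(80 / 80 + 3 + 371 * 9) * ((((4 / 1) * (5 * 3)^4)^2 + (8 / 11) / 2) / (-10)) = -753961415631686 / 55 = -13708389375121.56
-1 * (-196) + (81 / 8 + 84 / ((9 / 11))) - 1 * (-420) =728.79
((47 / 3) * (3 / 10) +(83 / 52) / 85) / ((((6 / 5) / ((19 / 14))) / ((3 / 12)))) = 396283 / 297024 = 1.33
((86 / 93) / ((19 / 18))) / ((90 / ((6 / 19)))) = 172 / 55955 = 0.00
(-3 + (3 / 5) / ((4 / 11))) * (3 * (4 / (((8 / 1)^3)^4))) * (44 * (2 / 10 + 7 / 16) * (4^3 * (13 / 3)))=-196911 / 107374182400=-0.00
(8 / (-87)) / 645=-8 / 56115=-0.00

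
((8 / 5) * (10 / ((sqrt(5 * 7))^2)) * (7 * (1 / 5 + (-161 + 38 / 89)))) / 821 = -1141856 / 1826725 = -0.63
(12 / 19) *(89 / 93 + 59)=22304 / 589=37.87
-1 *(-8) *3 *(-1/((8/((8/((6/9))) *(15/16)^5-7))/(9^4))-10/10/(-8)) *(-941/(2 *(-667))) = -8206541435739/349700096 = -23467.37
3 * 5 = 15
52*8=416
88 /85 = 1.04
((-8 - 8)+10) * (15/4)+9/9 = -43/2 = -21.50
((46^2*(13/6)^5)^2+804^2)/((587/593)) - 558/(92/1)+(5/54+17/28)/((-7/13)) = 25784040584310289766815/2500083641664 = 10313271186.06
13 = 13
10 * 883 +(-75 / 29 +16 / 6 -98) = 759691 / 87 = 8732.08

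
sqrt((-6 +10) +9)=sqrt(13)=3.61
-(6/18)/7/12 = -1/252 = -0.00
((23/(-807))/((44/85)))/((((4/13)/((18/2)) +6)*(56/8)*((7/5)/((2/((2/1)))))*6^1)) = -127075/818909168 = -0.00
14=14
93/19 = 4.89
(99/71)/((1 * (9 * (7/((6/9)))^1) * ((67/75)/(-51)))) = -28050/33299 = -0.84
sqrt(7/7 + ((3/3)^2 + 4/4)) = sqrt(3) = 1.73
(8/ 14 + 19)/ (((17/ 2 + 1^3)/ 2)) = 548/ 133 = 4.12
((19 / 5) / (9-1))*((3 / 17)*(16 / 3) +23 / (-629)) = 10811 / 25160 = 0.43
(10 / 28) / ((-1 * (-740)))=0.00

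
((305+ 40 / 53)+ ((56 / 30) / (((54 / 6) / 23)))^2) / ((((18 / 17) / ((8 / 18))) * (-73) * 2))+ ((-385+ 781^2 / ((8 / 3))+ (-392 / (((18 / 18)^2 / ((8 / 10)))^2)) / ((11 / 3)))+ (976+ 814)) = 115636743904159589 / 502613278200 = 230071.01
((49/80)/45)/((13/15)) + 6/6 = 1.02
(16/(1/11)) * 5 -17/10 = 878.30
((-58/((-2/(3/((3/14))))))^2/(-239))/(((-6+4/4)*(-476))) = -5887/20315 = -0.29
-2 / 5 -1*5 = -27 / 5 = -5.40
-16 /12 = -4 /3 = -1.33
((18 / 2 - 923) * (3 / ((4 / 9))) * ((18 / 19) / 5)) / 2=-111051 / 190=-584.48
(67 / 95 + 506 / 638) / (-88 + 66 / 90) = -12384 / 721259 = -0.02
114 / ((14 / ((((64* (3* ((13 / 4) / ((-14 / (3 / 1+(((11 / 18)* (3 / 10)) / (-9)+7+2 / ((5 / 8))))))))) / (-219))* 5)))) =3515798 / 32193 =109.21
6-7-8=-9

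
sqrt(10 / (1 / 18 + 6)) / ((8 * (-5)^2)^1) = 3 * sqrt(545) / 10900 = 0.01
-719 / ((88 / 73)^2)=-3831551 / 7744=-494.78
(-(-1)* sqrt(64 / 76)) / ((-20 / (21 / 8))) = -0.12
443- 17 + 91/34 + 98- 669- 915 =-35949/34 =-1057.32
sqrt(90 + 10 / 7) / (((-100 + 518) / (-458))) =-1832 * sqrt(70) / 1463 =-10.48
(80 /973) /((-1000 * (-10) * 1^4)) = 1 /121625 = 0.00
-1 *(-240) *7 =1680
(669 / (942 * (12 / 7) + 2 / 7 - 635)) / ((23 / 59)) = 92099 / 52601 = 1.75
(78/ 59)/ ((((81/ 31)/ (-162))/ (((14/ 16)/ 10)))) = -8463/ 1180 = -7.17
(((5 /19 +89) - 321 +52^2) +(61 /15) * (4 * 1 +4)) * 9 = 2141601 /95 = 22543.17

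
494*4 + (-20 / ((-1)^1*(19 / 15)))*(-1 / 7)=262508 / 133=1973.74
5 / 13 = 0.38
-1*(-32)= 32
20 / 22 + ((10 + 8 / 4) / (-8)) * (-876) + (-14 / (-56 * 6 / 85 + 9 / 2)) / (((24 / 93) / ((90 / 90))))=80239 / 66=1215.74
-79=-79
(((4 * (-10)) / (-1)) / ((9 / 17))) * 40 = 27200 / 9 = 3022.22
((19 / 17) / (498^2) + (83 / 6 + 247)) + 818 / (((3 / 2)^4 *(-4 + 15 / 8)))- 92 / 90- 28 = 29553797077 / 189723060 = 155.77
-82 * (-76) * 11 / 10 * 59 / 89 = 2022284 / 445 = 4544.46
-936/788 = -234/197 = -1.19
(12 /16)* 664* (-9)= -4482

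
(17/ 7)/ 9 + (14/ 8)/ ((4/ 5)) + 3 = 5501/ 1008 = 5.46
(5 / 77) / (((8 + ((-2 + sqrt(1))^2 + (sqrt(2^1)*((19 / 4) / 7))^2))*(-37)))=-0.00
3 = 3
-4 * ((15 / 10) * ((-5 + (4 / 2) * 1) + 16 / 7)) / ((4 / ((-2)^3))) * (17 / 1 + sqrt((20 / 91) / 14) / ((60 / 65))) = -1020 / 7-5 * sqrt(130) / 49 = -146.88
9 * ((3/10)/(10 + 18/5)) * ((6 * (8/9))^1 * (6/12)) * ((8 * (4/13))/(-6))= -0.22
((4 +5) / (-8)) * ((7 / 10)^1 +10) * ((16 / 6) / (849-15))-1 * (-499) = 1387113 / 2780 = 498.96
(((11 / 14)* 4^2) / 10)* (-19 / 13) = -836 / 455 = -1.84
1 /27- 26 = -25.96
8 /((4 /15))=30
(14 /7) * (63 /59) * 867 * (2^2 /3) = 2468.75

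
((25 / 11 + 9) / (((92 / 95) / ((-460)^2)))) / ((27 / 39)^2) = 4578886000 / 891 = 5139041.53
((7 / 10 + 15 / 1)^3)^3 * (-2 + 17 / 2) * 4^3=753425342124281644441 / 31250000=24109610947977.01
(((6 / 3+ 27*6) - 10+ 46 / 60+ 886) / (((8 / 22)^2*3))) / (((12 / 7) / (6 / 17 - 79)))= -35358142897 / 293760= -120364.05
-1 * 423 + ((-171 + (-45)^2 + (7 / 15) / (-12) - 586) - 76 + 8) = 139853 / 180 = 776.96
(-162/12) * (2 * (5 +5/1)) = -270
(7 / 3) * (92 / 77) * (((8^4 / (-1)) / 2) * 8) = -1507328 / 33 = -45676.61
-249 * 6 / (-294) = 249 / 49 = 5.08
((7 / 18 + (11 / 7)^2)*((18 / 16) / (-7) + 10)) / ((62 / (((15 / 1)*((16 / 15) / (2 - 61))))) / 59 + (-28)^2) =1389071 / 38531934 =0.04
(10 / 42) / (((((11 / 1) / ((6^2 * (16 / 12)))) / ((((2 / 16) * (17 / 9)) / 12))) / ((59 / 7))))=5015 / 29106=0.17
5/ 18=0.28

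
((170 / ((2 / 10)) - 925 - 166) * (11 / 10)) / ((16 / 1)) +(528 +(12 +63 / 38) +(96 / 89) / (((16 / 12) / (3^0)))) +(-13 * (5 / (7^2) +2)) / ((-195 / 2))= 4185467185 / 7954464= 526.18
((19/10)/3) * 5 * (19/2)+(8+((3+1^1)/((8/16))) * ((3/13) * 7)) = 7957/156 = 51.01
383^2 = 146689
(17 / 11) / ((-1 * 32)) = -17 / 352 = -0.05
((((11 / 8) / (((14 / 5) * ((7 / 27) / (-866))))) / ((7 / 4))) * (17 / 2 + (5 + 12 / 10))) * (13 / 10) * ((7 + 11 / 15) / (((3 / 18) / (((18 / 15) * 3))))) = -2618059158 / 875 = -2992067.61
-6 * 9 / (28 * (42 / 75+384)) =-675 / 134596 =-0.01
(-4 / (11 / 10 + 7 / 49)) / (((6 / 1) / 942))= -505.29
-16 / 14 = -8 / 7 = -1.14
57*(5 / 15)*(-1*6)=-114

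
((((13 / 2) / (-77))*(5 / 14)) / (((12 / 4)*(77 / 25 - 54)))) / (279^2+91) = 1625 / 641673696048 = 0.00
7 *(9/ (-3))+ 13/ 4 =-17.75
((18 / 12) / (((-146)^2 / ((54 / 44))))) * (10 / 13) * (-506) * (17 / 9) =-17595 / 277108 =-0.06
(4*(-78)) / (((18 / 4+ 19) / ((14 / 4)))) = -2184 / 47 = -46.47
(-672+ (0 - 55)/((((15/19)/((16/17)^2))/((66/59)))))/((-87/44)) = 555955840/1483437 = 374.78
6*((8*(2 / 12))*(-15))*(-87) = 10440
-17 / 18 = -0.94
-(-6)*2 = 12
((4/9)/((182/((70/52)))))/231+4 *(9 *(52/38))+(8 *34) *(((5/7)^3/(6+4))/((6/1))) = 16654778219/327107781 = 50.92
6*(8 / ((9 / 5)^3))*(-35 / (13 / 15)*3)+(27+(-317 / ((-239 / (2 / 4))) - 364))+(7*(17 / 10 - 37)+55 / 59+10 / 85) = -664516890386 / 420703335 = -1579.54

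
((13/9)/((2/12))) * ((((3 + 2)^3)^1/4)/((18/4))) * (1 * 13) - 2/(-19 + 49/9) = 782.55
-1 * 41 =-41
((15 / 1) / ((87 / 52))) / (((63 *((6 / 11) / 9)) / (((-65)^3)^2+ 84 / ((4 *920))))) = 9922109250628003 / 56028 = 177091976344.47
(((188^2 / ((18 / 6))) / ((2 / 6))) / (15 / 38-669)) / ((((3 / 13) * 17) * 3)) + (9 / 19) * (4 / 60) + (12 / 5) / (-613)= -1010516979379 / 226375226685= -4.46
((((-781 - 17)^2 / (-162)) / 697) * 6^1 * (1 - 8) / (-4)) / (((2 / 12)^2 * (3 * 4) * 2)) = -88.83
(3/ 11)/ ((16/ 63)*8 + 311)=189/ 216931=0.00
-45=-45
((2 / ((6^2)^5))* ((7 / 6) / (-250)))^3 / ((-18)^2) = -0.00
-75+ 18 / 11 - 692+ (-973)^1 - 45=-19617 / 11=-1783.36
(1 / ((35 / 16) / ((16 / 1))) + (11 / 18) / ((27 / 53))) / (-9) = -144821 / 153090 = -0.95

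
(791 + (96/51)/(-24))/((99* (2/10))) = 18335/459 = 39.95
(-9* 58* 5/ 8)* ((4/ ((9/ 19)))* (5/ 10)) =-2755/ 2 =-1377.50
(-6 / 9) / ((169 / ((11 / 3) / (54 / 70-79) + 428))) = -3515207 / 2082249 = -1.69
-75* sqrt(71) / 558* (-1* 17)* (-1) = -425* sqrt(71) / 186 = -19.25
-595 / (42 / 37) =-3145 / 6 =-524.17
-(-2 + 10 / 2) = -3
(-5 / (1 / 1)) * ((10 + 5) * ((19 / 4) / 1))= -1425 / 4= -356.25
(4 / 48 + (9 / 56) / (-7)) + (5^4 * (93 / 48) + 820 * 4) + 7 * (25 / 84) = 10567727 / 2352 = 4493.08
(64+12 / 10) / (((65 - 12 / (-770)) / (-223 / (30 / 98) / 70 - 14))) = -45949211 / 1877325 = -24.48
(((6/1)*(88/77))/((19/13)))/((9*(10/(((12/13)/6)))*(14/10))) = 16/2793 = 0.01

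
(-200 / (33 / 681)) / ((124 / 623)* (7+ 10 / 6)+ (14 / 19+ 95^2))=-1612199400 / 3526316167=-0.46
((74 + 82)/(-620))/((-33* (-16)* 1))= -13/27280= -0.00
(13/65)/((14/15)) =3/14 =0.21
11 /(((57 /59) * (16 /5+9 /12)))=12980 /4503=2.88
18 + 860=878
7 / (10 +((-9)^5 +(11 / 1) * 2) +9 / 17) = -119 / 1003280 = -0.00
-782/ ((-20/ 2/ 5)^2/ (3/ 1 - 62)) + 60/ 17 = 392293/ 34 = 11538.03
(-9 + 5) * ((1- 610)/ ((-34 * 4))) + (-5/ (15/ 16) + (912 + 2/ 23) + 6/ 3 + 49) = 2204869/ 2346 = 939.84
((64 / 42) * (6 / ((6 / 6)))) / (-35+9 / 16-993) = -1024 / 115073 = -0.01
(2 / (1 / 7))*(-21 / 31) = -294 / 31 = -9.48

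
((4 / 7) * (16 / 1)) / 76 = 16 / 133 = 0.12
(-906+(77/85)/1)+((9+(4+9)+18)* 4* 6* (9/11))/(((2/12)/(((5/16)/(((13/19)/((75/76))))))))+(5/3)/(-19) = 844527092/692835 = 1218.94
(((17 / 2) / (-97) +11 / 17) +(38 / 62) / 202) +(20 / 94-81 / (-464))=106942736997 / 112595118352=0.95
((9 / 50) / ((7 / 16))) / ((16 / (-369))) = -3321 / 350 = -9.49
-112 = -112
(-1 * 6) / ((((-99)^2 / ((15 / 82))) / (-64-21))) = 425 / 44649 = 0.01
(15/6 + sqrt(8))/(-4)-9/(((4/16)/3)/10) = -8645/8-sqrt(2)/2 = -1081.33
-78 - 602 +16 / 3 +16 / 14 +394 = -5870 / 21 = -279.52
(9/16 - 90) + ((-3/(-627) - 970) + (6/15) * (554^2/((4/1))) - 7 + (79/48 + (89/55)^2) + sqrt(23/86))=sqrt(1978)/86 + 40870837991/1379400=29629.95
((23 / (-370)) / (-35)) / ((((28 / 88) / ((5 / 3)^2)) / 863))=218339 / 16317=13.38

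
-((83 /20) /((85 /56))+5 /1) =-3287 /425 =-7.73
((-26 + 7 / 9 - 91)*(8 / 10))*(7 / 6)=-14644 / 135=-108.47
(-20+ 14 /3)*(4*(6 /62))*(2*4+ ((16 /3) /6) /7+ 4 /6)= -101936 /1953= -52.19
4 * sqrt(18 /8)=6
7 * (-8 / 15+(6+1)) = 679 / 15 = 45.27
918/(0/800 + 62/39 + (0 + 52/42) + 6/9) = 262.70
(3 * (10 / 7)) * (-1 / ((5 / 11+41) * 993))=-55 / 528276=-0.00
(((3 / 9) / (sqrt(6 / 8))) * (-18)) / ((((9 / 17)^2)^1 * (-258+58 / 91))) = 26299 * sqrt(3) / 474255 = 0.10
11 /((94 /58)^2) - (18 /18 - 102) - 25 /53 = 104.72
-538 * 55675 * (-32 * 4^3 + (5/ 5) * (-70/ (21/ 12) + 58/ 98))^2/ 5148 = -156682113386815175/ 6180174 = -25352378976.19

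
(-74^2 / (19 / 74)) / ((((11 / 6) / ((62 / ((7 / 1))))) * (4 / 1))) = -25759.28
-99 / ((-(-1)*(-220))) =9 / 20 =0.45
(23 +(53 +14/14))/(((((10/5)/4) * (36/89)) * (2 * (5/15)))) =6853/12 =571.08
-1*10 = -10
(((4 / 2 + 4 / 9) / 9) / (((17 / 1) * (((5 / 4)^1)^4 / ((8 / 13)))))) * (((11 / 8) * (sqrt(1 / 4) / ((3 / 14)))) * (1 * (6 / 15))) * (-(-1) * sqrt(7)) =867328 * sqrt(7) / 167821875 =0.01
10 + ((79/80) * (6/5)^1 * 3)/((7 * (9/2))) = 7079/700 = 10.11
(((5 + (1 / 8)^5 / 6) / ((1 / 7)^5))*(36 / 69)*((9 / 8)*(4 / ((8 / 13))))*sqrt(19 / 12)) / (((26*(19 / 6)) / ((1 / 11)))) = 7826196357*sqrt(57) / 132644864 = 445.45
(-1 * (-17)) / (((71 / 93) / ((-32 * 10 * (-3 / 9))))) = 168640 / 71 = 2375.21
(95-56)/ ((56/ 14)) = 39/ 4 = 9.75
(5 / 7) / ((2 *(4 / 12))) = 15 / 14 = 1.07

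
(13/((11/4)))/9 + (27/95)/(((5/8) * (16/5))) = 12553/18810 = 0.67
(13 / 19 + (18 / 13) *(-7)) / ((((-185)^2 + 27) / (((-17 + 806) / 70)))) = -0.00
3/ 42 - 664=-9295/ 14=-663.93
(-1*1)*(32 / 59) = -32 / 59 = -0.54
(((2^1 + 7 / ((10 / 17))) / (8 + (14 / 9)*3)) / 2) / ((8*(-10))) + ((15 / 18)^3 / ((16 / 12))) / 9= 203723 / 4924800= 0.04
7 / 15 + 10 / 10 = 1.47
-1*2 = -2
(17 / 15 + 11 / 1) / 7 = 26 / 15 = 1.73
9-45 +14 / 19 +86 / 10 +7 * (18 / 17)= -31091 / 1615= -19.25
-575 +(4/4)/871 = -575.00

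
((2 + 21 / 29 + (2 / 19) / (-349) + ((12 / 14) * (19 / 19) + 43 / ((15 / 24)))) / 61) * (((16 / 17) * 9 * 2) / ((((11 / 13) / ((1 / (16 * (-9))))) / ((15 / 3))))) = -12666098822 / 15354882851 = -0.82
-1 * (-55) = 55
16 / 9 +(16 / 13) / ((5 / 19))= 3776 / 585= 6.45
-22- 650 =-672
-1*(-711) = 711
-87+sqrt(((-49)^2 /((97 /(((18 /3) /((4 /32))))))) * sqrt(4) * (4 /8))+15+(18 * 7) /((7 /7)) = 196 * sqrt(291) /97+54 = 88.47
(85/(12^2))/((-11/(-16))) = 85/99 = 0.86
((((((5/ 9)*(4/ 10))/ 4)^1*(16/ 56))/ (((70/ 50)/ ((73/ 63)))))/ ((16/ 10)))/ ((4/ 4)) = 1825/ 222264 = 0.01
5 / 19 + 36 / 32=211 / 152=1.39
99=99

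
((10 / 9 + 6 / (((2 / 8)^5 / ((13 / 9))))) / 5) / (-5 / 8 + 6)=639056 / 1935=330.26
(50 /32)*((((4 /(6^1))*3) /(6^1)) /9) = 0.06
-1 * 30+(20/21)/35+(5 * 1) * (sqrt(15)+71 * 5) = 5 * sqrt(15)+256519/147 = 1764.39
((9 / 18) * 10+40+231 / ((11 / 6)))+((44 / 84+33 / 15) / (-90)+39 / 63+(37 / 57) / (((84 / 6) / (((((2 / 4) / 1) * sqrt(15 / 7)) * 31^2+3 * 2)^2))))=35557 * sqrt(105) / 931+116195721923 / 5027400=23503.84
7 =7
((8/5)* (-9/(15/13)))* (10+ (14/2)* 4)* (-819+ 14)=1908816/5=381763.20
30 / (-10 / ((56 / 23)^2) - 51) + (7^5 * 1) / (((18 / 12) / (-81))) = -74977788354 / 82613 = -907578.57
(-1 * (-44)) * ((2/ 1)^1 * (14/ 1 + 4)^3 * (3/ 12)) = 128304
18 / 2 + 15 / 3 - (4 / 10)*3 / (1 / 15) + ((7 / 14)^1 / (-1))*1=-9 / 2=-4.50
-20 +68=48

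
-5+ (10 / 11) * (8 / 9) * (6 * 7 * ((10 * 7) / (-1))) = -78565 / 33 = -2380.76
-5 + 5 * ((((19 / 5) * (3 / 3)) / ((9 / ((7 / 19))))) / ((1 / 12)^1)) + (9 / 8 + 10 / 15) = 49 / 8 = 6.12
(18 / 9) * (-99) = -198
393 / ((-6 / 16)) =-1048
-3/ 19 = -0.16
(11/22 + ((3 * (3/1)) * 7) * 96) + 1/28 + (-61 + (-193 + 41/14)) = 162329/28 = 5797.46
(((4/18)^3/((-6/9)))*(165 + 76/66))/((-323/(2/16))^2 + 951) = -21932/53550938133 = -0.00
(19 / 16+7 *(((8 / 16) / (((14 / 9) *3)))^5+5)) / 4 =9.05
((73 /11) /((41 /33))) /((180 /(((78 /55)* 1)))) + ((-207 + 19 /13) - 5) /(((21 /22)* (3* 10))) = -19286477 /2638350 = -7.31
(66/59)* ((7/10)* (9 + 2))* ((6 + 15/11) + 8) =39039/295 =132.34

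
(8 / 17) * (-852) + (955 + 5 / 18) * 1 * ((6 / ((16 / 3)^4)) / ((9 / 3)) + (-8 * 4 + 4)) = -272196744629 / 10027008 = -27146.36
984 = 984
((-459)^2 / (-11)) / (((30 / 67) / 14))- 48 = -32939103 / 55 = -598892.78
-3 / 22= -0.14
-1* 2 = -2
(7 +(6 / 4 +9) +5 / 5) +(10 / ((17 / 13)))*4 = 1669 / 34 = 49.09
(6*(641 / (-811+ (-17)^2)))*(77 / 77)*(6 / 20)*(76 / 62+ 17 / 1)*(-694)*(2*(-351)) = -17644244202 / 899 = -19626523.03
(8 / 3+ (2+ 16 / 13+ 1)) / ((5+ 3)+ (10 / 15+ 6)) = 269 / 572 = 0.47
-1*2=-2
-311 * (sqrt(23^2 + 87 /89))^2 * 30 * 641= -282089639040 /89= -3169546506.07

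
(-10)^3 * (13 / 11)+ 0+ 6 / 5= -64934 / 55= -1180.62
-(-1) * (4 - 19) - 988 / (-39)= 31 / 3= 10.33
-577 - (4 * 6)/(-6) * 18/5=-2813/5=-562.60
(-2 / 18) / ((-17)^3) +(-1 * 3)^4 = 3581578 / 44217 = 81.00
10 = 10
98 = 98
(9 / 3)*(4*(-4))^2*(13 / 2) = 4992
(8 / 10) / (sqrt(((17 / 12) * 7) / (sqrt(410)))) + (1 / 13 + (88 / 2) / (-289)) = -283 / 3757 + 8 * sqrt(357) * 410^(1 / 4) / 595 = 1.07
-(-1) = 1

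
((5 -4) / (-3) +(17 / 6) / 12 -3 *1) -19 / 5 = -2483 / 360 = -6.90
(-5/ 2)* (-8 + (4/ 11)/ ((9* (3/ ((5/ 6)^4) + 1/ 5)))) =19.98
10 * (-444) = -4440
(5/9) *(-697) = -3485/9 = -387.22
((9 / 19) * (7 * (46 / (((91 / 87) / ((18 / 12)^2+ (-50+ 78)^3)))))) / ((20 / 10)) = 1581496353 / 988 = 1600704.81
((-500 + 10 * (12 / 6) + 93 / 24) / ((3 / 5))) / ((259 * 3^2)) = -19045 / 55944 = -0.34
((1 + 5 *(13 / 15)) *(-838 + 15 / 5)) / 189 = -23.56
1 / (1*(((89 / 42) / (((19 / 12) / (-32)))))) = -0.02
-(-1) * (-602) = -602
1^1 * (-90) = -90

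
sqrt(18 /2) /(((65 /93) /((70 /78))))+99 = 102.85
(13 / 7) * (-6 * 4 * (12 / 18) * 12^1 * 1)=-2496 / 7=-356.57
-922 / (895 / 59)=-54398 / 895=-60.78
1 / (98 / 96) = 48 / 49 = 0.98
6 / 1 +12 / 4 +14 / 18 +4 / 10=458 / 45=10.18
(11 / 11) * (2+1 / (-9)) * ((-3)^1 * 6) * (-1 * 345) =11730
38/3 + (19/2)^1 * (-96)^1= -2698/3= -899.33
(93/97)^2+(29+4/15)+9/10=1754923/56454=31.09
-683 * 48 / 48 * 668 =-456244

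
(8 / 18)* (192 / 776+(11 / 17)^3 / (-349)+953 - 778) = 38862647008 / 498959367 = 77.89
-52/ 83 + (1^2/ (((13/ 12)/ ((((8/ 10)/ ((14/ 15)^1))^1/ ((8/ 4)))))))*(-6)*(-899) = 16112540/ 7553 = 2133.26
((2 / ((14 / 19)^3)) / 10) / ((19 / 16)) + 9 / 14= 3649 / 3430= 1.06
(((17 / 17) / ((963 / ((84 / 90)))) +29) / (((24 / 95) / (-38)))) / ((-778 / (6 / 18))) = 151229759 / 80915112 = 1.87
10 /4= 2.50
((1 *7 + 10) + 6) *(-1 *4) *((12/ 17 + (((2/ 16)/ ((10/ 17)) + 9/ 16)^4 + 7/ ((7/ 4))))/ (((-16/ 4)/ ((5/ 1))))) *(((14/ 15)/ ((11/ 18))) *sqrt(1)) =106501430931/ 119680000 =889.88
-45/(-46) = 45/46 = 0.98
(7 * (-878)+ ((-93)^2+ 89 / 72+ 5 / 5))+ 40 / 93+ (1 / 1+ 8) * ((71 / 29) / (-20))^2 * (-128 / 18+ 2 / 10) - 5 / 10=1175181990221 / 469278000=2504.23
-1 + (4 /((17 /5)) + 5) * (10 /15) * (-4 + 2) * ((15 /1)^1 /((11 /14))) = -29587 /187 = -158.22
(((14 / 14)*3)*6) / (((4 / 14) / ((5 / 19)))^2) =11025 / 722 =15.27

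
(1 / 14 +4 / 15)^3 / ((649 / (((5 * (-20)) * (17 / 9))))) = -6084487 / 540935010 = -0.01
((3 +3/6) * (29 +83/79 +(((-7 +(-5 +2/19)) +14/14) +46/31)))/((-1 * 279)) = -6722723/25964298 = -0.26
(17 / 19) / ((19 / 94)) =1598 / 361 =4.43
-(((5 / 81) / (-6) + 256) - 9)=-246.99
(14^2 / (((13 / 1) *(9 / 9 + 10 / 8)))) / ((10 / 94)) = 36848 / 585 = 62.99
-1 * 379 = -379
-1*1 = -1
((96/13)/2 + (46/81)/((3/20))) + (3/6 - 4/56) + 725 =16206770/22113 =732.91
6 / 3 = 2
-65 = -65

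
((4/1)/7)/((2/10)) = 20/7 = 2.86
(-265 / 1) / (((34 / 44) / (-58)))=338140 / 17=19890.59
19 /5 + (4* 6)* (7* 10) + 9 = 8464 /5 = 1692.80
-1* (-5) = 5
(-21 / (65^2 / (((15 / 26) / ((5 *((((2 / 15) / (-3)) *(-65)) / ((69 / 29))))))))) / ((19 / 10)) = -39123 / 157371110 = -0.00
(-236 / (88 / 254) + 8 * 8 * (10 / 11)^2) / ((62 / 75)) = -5701725 / 7502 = -760.03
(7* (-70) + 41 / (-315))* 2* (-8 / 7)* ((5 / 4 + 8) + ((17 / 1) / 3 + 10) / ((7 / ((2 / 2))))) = 119189852 / 9261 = 12870.08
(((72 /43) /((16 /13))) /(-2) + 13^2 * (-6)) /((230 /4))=-34905 /1978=-17.65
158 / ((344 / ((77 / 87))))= 6083 / 14964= 0.41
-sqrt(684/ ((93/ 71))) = -2 * sqrt(125457)/ 31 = -22.85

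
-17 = -17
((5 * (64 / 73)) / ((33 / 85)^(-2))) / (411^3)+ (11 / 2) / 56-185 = -16851275988585707 / 91136361524880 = -184.90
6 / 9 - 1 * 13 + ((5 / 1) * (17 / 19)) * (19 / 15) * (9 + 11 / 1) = 101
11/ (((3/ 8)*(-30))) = -44/ 45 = -0.98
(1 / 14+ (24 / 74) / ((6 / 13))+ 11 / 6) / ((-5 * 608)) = -1013 / 1181040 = -0.00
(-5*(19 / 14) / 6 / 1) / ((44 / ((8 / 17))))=-0.01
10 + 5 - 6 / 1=9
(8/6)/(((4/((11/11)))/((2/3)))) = 2/9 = 0.22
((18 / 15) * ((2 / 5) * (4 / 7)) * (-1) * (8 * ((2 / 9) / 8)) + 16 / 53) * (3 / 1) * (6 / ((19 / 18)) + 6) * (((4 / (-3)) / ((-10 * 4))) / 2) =124024 / 881125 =0.14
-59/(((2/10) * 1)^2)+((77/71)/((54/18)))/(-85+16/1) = -21678152/14697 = -1475.01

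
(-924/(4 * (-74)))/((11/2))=21/37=0.57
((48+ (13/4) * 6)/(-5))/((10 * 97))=-27/1940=-0.01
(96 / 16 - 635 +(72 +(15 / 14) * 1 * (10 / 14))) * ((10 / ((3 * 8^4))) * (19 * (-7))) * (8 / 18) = 5178545 / 193536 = 26.76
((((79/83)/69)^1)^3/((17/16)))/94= 3944312/150081903290817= 0.00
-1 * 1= -1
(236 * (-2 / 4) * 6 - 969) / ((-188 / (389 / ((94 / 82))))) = 26746473 / 8836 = 3026.99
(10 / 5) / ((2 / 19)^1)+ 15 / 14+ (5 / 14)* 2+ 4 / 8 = 149 / 7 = 21.29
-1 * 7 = -7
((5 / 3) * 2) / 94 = 5 / 141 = 0.04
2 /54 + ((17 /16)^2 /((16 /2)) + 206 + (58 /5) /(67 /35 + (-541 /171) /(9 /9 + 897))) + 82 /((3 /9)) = 8973141059869 /19581364224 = 458.25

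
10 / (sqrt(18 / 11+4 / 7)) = sqrt(13090) / 17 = 6.73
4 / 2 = 2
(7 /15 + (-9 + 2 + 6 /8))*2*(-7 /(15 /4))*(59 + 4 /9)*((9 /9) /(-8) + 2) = 259903 /108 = 2406.51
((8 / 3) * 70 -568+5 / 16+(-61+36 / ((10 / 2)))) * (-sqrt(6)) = 104357 * sqrt(6) / 240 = 1065.09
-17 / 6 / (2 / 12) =-17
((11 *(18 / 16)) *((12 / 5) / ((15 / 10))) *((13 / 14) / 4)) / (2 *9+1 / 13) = 16731 / 65800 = 0.25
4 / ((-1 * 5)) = -4 / 5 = -0.80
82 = 82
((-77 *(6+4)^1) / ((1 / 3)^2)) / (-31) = 6930 / 31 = 223.55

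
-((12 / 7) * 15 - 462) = 3054 / 7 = 436.29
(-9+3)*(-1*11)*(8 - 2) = 396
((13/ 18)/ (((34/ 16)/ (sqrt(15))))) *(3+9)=208 *sqrt(15)/ 51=15.80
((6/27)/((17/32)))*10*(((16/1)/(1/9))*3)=1807.06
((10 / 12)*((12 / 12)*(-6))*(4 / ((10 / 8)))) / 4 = -4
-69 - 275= -344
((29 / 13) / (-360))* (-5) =0.03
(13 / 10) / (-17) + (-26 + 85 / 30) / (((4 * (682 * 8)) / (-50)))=-130193 / 5565120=-0.02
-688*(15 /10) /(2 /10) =-5160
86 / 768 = 43 / 384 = 0.11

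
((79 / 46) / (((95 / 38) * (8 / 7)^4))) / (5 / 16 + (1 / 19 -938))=-3603901 / 8391607040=-0.00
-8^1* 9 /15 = -24 /5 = -4.80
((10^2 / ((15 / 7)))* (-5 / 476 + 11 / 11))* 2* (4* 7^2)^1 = 307720 / 17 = 18101.18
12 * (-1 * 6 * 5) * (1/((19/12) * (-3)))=1440/19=75.79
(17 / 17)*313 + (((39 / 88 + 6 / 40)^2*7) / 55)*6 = 1667842541 / 5324000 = 313.27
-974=-974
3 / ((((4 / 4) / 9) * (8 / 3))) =81 / 8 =10.12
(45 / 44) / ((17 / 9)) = 405 / 748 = 0.54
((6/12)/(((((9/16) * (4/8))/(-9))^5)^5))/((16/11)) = -14621507953634074601941877663083790336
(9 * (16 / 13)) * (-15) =-2160 / 13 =-166.15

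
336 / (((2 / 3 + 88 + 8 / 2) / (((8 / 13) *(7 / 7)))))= 4032 / 1807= 2.23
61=61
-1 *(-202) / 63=202 / 63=3.21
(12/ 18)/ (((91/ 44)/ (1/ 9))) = 88/ 2457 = 0.04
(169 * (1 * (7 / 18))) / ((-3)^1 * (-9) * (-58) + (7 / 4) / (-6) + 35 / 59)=-279188 / 6651087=-0.04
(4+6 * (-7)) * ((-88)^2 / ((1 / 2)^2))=-1177088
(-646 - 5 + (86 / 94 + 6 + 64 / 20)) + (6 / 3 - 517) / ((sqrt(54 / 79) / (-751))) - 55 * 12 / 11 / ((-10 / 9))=-137918 / 235 + 386765 * sqrt(474) / 18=467217.01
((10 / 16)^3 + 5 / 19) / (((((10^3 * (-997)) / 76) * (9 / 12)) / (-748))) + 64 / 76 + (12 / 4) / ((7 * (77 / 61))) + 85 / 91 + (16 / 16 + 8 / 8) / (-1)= 32760011959 / 212373761600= 0.15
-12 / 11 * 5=-60 / 11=-5.45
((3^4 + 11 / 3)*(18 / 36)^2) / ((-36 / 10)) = -635 / 108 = -5.88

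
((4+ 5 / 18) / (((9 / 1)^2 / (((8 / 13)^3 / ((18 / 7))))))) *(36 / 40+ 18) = 241472 / 2669355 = 0.09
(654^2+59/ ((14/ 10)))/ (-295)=-1450.03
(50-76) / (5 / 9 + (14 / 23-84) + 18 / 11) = 59202 / 184891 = 0.32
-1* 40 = -40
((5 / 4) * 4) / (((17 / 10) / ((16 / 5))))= 160 / 17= 9.41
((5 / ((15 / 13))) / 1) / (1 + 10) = 13 / 33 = 0.39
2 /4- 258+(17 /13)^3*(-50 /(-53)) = -255.39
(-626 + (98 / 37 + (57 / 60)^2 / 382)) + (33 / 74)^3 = -4823896642367 / 7739778400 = -623.26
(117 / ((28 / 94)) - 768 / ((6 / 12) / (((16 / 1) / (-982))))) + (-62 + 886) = 8536217 / 6874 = 1241.81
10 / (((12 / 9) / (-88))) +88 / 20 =-655.60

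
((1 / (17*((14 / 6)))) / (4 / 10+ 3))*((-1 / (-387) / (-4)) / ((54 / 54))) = -5 / 1043868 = -0.00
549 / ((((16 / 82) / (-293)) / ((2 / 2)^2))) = -6595137 / 8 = -824392.12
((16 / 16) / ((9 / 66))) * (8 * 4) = 704 / 3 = 234.67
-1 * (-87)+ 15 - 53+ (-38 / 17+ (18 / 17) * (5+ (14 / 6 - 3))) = 873 / 17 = 51.35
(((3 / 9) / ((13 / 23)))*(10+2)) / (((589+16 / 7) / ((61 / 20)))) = 9821 / 269035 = 0.04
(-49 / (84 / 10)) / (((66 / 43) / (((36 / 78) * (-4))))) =3010 / 429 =7.02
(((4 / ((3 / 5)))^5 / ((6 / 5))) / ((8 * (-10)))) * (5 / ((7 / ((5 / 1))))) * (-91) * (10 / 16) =20312500 / 729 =27863.51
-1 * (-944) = 944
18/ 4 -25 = -41/ 2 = -20.50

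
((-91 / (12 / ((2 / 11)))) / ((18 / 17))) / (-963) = 1547 / 1144044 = 0.00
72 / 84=0.86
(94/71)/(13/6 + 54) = 564/23927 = 0.02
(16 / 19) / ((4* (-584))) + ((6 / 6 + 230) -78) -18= 374489 / 2774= 135.00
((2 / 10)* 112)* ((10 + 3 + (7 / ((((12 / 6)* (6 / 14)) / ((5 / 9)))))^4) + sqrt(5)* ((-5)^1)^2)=560* sqrt(5) + 25994782471 / 2657205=11034.95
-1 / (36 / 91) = -91 / 36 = -2.53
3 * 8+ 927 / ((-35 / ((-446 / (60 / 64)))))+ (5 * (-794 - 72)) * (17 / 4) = -2022427 / 350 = -5778.36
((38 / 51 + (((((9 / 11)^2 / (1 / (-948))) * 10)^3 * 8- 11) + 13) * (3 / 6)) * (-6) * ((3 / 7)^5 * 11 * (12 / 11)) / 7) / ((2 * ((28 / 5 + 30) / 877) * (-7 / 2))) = -1181047469462596526786392860 / 2207401427522599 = -535039732572.84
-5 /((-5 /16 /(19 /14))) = 152 /7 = 21.71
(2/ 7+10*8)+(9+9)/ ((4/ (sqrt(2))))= 9*sqrt(2)/ 2+562/ 7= 86.65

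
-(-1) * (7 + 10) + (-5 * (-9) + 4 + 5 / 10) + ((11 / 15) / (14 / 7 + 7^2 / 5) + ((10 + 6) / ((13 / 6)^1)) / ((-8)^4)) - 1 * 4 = 18426835 / 294528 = 62.56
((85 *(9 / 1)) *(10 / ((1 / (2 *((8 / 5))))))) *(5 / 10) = 12240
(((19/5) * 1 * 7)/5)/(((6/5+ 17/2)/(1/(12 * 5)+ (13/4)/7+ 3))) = 1.91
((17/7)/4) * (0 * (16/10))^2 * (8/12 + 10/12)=0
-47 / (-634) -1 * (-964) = 611223 / 634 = 964.07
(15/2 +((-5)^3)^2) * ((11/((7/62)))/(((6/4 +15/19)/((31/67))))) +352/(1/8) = 12673989218/40803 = 310614.15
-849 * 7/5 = -5943/5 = -1188.60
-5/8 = -0.62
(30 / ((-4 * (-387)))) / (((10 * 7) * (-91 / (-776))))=194 / 82173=0.00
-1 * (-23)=23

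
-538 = -538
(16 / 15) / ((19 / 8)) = 128 / 285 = 0.45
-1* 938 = -938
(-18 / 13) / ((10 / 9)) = -81 / 65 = -1.25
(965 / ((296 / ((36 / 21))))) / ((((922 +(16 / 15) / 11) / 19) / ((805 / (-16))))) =-1043719875 / 180140864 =-5.79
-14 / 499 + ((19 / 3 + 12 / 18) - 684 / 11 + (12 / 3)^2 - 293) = -1823500 / 5489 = -332.21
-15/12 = -5/4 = -1.25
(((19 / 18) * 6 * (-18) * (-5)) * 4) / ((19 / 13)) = 1560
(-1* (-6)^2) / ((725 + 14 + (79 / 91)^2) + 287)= -298116 / 8502547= -0.04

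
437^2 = 190969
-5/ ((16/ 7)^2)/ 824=-245/ 210944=-0.00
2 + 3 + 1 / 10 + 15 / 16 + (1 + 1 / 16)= 71 / 10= 7.10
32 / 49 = 0.65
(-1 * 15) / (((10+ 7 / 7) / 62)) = -930 / 11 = -84.55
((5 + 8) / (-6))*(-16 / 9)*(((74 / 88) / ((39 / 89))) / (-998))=-3293 / 444609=-0.01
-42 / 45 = -14 / 15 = -0.93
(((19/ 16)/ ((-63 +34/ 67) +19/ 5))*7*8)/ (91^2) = -6365/ 46520292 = -0.00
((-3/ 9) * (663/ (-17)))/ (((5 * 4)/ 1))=13/ 20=0.65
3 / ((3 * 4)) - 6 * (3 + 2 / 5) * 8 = -162.95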